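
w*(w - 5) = w^2 - 5*w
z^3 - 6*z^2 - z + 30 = (z - 5)*(z - 3)*(z + 2)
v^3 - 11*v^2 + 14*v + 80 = (v - 8)*(v - 5)*(v + 2)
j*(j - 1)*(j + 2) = j^3 + j^2 - 2*j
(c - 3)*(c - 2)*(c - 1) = c^3 - 6*c^2 + 11*c - 6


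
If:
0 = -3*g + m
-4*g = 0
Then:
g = 0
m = 0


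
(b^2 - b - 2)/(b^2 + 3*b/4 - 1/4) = 4*(b - 2)/(4*b - 1)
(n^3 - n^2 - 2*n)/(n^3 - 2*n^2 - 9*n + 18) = n*(n + 1)/(n^2 - 9)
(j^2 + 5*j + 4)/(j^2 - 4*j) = (j^2 + 5*j + 4)/(j*(j - 4))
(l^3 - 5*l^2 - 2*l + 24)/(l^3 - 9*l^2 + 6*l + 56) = (l - 3)/(l - 7)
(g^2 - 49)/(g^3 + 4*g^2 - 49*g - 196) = 1/(g + 4)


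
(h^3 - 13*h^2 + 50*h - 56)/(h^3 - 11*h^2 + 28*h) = (h - 2)/h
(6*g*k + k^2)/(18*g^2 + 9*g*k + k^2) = k/(3*g + k)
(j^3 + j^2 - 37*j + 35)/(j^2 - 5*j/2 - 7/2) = 2*(-j^3 - j^2 + 37*j - 35)/(-2*j^2 + 5*j + 7)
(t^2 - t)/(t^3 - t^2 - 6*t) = (1 - t)/(-t^2 + t + 6)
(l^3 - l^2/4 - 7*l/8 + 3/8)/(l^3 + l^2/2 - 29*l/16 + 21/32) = 4*(l + 1)/(4*l + 7)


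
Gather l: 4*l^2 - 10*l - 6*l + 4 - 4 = 4*l^2 - 16*l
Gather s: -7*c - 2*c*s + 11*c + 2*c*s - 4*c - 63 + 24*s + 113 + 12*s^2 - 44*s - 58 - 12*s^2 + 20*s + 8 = 0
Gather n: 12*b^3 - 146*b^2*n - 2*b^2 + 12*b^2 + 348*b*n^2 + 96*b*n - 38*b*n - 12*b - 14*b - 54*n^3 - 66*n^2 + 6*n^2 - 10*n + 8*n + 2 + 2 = 12*b^3 + 10*b^2 - 26*b - 54*n^3 + n^2*(348*b - 60) + n*(-146*b^2 + 58*b - 2) + 4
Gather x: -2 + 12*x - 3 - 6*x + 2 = 6*x - 3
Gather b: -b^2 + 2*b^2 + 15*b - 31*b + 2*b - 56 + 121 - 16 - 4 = b^2 - 14*b + 45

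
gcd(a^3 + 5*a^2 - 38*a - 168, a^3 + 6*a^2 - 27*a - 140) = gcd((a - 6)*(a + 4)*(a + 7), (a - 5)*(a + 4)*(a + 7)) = a^2 + 11*a + 28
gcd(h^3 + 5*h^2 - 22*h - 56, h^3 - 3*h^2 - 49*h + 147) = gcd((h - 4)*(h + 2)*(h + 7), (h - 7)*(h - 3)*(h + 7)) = h + 7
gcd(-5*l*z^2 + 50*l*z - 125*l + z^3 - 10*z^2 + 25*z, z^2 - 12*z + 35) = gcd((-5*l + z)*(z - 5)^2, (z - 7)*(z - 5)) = z - 5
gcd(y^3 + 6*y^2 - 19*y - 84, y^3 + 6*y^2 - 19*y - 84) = y^3 + 6*y^2 - 19*y - 84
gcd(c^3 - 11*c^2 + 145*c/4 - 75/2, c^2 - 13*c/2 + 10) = c - 5/2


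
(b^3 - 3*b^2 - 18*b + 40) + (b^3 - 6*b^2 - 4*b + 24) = 2*b^3 - 9*b^2 - 22*b + 64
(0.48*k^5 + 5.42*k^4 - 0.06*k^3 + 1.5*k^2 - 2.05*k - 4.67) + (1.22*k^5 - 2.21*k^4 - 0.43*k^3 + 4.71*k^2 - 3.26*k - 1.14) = 1.7*k^5 + 3.21*k^4 - 0.49*k^3 + 6.21*k^2 - 5.31*k - 5.81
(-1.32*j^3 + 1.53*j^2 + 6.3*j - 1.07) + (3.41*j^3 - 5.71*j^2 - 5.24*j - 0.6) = 2.09*j^3 - 4.18*j^2 + 1.06*j - 1.67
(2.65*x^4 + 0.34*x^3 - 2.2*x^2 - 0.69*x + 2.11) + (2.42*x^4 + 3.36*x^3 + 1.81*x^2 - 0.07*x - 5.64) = 5.07*x^4 + 3.7*x^3 - 0.39*x^2 - 0.76*x - 3.53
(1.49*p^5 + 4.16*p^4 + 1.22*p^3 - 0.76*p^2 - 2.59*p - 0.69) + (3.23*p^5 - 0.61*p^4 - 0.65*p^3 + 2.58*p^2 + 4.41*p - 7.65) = 4.72*p^5 + 3.55*p^4 + 0.57*p^3 + 1.82*p^2 + 1.82*p - 8.34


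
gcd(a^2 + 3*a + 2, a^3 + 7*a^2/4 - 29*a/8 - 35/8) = a + 1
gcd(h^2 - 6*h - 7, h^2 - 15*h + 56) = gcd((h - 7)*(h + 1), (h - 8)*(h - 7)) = h - 7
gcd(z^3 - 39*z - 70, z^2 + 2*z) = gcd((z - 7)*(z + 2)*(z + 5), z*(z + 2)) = z + 2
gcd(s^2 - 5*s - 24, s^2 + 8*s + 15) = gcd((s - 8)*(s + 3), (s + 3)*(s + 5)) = s + 3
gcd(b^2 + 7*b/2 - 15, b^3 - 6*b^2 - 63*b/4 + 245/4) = b - 5/2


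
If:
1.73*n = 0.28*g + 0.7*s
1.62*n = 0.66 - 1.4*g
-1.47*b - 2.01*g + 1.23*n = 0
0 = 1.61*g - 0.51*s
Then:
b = -0.03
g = 0.18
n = 0.25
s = 0.56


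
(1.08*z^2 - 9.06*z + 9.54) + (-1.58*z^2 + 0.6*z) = -0.5*z^2 - 8.46*z + 9.54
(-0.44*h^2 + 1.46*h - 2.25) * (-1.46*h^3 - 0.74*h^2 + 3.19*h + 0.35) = 0.6424*h^5 - 1.806*h^4 + 0.801*h^3 + 6.1684*h^2 - 6.6665*h - 0.7875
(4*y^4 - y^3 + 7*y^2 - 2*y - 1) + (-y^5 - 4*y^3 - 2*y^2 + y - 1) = -y^5 + 4*y^4 - 5*y^3 + 5*y^2 - y - 2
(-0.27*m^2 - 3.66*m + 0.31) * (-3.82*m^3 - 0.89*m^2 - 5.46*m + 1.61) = 1.0314*m^5 + 14.2215*m^4 + 3.5474*m^3 + 19.273*m^2 - 7.5852*m + 0.4991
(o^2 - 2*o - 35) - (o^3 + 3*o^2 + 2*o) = -o^3 - 2*o^2 - 4*o - 35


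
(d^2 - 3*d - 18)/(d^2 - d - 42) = (-d^2 + 3*d + 18)/(-d^2 + d + 42)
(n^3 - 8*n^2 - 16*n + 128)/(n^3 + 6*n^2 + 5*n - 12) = (n^2 - 12*n + 32)/(n^2 + 2*n - 3)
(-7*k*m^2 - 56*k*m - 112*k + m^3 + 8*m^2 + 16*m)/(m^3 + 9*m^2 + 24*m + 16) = (-7*k + m)/(m + 1)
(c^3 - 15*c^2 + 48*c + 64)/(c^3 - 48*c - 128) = (c^2 - 7*c - 8)/(c^2 + 8*c + 16)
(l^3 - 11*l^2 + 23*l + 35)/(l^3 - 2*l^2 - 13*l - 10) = (l - 7)/(l + 2)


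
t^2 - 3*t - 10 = (t - 5)*(t + 2)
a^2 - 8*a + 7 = (a - 7)*(a - 1)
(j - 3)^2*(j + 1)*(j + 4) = j^4 - j^3 - 17*j^2 + 21*j + 36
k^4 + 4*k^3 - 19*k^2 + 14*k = k*(k - 2)*(k - 1)*(k + 7)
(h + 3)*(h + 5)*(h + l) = h^3 + h^2*l + 8*h^2 + 8*h*l + 15*h + 15*l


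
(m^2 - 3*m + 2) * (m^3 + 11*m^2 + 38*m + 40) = m^5 + 8*m^4 + 7*m^3 - 52*m^2 - 44*m + 80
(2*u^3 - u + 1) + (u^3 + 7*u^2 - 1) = 3*u^3 + 7*u^2 - u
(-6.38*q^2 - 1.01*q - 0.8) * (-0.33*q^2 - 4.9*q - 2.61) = 2.1054*q^4 + 31.5953*q^3 + 21.8648*q^2 + 6.5561*q + 2.088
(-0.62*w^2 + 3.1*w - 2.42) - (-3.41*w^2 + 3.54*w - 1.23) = 2.79*w^2 - 0.44*w - 1.19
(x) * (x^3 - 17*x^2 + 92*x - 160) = x^4 - 17*x^3 + 92*x^2 - 160*x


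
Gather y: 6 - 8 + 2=0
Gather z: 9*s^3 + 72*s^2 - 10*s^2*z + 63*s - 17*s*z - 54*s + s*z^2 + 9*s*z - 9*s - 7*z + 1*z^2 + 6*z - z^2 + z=9*s^3 + 72*s^2 + s*z^2 + z*(-10*s^2 - 8*s)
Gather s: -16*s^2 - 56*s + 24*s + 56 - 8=-16*s^2 - 32*s + 48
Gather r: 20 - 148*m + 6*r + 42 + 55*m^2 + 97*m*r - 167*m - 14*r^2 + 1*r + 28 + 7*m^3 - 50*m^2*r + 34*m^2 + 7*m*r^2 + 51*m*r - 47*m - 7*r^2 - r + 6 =7*m^3 + 89*m^2 - 362*m + r^2*(7*m - 21) + r*(-50*m^2 + 148*m + 6) + 96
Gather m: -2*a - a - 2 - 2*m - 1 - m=-3*a - 3*m - 3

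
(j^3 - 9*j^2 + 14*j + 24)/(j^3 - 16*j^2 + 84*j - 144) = (j + 1)/(j - 6)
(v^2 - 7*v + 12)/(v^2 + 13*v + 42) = (v^2 - 7*v + 12)/(v^2 + 13*v + 42)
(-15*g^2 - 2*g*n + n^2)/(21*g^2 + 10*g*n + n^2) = (-5*g + n)/(7*g + n)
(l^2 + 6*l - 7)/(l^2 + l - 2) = (l + 7)/(l + 2)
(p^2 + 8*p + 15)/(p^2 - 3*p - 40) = (p + 3)/(p - 8)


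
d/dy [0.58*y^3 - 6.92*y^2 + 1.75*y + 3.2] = 1.74*y^2 - 13.84*y + 1.75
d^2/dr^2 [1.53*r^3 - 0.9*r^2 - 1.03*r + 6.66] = 9.18*r - 1.8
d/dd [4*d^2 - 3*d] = 8*d - 3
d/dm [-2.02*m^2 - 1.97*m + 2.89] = -4.04*m - 1.97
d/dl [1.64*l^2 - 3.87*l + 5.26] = 3.28*l - 3.87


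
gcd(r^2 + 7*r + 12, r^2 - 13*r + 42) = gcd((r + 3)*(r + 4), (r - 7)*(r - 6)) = 1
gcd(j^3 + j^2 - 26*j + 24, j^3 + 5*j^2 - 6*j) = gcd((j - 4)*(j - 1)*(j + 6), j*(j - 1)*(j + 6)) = j^2 + 5*j - 6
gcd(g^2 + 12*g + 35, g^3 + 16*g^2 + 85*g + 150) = g + 5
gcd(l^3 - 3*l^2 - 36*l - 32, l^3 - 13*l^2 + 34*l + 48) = l^2 - 7*l - 8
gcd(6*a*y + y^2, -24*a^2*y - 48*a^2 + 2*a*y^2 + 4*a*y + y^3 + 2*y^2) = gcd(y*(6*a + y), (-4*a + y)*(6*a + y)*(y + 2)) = 6*a + y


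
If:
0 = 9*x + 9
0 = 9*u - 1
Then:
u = 1/9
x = -1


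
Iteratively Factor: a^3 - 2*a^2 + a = (a - 1)*(a^2 - a) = a*(a - 1)*(a - 1)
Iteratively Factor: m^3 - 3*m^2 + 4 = (m - 2)*(m^2 - m - 2) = (m - 2)*(m + 1)*(m - 2)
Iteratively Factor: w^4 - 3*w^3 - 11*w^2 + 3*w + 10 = (w + 1)*(w^3 - 4*w^2 - 7*w + 10) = (w - 5)*(w + 1)*(w^2 + w - 2) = (w - 5)*(w - 1)*(w + 1)*(w + 2)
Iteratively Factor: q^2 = (q)*(q)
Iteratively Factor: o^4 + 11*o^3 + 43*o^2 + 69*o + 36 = (o + 3)*(o^3 + 8*o^2 + 19*o + 12) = (o + 3)^2*(o^2 + 5*o + 4) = (o + 3)^2*(o + 4)*(o + 1)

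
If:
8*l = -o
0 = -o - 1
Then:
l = 1/8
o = -1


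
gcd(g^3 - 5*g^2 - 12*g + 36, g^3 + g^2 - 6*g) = g^2 + g - 6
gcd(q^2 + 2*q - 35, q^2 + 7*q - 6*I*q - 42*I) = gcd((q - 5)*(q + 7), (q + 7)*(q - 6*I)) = q + 7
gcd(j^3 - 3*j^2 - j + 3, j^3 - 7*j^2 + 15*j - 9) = j^2 - 4*j + 3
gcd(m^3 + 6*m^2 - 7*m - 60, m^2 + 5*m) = m + 5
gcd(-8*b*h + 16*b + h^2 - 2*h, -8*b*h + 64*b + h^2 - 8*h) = 8*b - h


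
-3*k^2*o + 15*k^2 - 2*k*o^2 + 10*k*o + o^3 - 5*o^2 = (-3*k + o)*(k + o)*(o - 5)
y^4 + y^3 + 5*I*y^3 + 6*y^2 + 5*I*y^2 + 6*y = y*(y + 1)*(y - I)*(y + 6*I)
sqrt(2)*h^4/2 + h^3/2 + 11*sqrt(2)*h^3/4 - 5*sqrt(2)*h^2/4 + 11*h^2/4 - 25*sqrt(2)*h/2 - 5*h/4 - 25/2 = (h - 2)*(h + 5/2)*(h + 5)*(sqrt(2)*h/2 + 1/2)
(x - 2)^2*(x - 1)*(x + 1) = x^4 - 4*x^3 + 3*x^2 + 4*x - 4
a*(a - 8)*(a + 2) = a^3 - 6*a^2 - 16*a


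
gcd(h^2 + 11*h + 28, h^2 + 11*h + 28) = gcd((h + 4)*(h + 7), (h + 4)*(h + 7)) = h^2 + 11*h + 28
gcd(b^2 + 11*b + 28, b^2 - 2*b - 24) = b + 4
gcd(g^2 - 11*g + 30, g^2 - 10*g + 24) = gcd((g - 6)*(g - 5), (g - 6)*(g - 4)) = g - 6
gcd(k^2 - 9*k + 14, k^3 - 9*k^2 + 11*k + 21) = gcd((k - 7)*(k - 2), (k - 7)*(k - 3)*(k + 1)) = k - 7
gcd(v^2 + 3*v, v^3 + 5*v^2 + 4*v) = v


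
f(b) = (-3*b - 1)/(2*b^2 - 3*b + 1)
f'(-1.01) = -0.11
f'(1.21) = 85.74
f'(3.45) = 0.38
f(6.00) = -0.35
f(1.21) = -15.53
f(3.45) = -0.79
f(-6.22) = 0.18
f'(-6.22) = 0.02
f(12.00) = -0.15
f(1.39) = -7.45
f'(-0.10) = -3.64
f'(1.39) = 23.14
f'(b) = (3 - 4*b)*(-3*b - 1)/(2*b^2 - 3*b + 1)^2 - 3/(2*b^2 - 3*b + 1) = 2*(3*b^2 + 2*b - 3)/(4*b^4 - 12*b^3 + 13*b^2 - 6*b + 1)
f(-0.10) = -0.53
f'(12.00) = 0.01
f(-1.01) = 0.33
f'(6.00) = 0.08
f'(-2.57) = 0.05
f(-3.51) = 0.26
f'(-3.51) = 0.04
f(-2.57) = 0.31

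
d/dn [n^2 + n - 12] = 2*n + 1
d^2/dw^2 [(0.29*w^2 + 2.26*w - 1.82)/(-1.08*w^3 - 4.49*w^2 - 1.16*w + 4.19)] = (-0.676512*w^6 - 15.816384*w^5 - 38.101104*w^4 + 40.396268*w^3 + 78.3706500000001*w^2 - 148.814724*w + 41.226122)/(1.259712*w^9 + 15.711408*w^8 + 69.377796*w^7 + 109.607633*w^6 - 47.391996*w^5 - 266.782617*w^4 - 72.496516*w^3 + 219.566475*w^2 + 61.095228*w - 73.560059)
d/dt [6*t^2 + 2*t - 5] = 12*t + 2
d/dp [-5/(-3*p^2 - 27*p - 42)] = 5*(-2*p - 9)/(3*(p^2 + 9*p + 14)^2)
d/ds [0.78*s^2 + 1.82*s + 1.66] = 1.56*s + 1.82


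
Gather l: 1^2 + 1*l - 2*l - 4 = -l - 3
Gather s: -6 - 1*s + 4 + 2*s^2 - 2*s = 2*s^2 - 3*s - 2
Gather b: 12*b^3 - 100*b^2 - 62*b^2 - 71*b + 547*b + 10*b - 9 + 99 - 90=12*b^3 - 162*b^2 + 486*b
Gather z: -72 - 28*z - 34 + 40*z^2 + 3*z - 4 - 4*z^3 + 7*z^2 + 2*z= -4*z^3 + 47*z^2 - 23*z - 110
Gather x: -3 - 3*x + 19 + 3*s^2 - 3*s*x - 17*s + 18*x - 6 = 3*s^2 - 17*s + x*(15 - 3*s) + 10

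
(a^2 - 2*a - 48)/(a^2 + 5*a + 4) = (a^2 - 2*a - 48)/(a^2 + 5*a + 4)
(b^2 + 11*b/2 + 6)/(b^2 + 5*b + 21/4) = 2*(b + 4)/(2*b + 7)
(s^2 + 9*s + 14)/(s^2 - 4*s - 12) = (s + 7)/(s - 6)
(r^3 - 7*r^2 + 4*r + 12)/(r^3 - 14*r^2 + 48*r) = (r^2 - r - 2)/(r*(r - 8))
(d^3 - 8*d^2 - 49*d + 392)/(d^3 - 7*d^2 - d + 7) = (d^2 - d - 56)/(d^2 - 1)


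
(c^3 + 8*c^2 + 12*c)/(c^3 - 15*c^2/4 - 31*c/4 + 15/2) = 4*c*(c + 6)/(4*c^2 - 23*c + 15)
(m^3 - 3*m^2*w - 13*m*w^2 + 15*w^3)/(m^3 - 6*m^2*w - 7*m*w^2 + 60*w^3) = (-m + w)/(-m + 4*w)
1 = 1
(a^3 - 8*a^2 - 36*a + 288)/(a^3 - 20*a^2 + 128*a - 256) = (a^2 - 36)/(a^2 - 12*a + 32)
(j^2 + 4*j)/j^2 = (j + 4)/j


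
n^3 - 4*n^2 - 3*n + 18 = (n - 3)^2*(n + 2)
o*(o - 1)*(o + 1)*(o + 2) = o^4 + 2*o^3 - o^2 - 2*o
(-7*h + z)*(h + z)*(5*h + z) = -35*h^3 - 37*h^2*z - h*z^2 + z^3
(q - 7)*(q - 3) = q^2 - 10*q + 21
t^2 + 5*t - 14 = (t - 2)*(t + 7)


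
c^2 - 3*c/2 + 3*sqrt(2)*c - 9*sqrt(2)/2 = (c - 3/2)*(c + 3*sqrt(2))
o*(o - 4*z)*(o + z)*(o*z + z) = o^4*z - 3*o^3*z^2 + o^3*z - 4*o^2*z^3 - 3*o^2*z^2 - 4*o*z^3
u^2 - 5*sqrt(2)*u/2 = u*(u - 5*sqrt(2)/2)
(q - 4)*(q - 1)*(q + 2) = q^3 - 3*q^2 - 6*q + 8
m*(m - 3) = m^2 - 3*m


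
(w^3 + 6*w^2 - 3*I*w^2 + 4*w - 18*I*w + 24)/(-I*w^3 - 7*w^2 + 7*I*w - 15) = (I*w^2 + w*(4 + 6*I) + 24)/(w^2 - 8*I*w - 15)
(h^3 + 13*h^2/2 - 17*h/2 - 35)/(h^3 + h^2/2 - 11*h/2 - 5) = (h + 7)/(h + 1)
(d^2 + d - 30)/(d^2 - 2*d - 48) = (d - 5)/(d - 8)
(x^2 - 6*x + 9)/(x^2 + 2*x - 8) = (x^2 - 6*x + 9)/(x^2 + 2*x - 8)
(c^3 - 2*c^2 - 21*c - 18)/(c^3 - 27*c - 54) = (c + 1)/(c + 3)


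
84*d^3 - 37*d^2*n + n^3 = (-4*d + n)*(-3*d + n)*(7*d + n)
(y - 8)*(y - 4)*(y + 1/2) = y^3 - 23*y^2/2 + 26*y + 16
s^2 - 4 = (s - 2)*(s + 2)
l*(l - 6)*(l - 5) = l^3 - 11*l^2 + 30*l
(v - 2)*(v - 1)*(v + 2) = v^3 - v^2 - 4*v + 4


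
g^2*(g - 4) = g^3 - 4*g^2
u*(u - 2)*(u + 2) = u^3 - 4*u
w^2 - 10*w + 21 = (w - 7)*(w - 3)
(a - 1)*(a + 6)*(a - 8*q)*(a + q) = a^4 - 7*a^3*q + 5*a^3 - 8*a^2*q^2 - 35*a^2*q - 6*a^2 - 40*a*q^2 + 42*a*q + 48*q^2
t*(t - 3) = t^2 - 3*t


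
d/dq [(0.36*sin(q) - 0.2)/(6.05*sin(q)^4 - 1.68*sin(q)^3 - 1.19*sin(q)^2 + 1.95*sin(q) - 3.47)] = (-6.534*sin(q)^4 + 6.0496*sin(q)^3 - 0.5796*sin(q)^2 - 0.476*sin(q) - 0.8592)*cos(q)/(36.6025*sin(q)^8 - 20.328*sin(q)^7 - 11.5766*sin(q)^6 + 27.5934*sin(q)^5 - 47.1229*sin(q)^4 + 7.0182*sin(q)^3 + 12.0611*sin(q)^2 - 13.533*sin(q) + 12.0409)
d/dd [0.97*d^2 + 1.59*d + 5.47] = 1.94*d + 1.59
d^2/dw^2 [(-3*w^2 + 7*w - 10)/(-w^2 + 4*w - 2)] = 2*(5*w^3 + 12*w^2 - 78*w + 96)/(w^6 - 12*w^5 + 54*w^4 - 112*w^3 + 108*w^2 - 48*w + 8)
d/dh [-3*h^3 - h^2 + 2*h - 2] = -9*h^2 - 2*h + 2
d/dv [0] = 0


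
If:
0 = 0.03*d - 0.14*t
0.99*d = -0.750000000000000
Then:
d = -0.76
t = -0.16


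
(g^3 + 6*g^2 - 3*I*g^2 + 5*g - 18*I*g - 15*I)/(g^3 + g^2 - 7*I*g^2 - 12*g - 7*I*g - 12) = (g + 5)/(g - 4*I)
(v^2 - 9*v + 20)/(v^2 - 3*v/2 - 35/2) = 2*(v - 4)/(2*v + 7)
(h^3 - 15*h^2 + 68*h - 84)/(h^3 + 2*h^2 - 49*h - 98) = (h^2 - 8*h + 12)/(h^2 + 9*h + 14)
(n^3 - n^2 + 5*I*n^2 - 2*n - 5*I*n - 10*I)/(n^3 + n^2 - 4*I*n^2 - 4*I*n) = (n^2 + n*(-2 + 5*I) - 10*I)/(n*(n - 4*I))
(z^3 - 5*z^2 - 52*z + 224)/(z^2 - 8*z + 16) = (z^2 - z - 56)/(z - 4)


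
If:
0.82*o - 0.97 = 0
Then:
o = 1.18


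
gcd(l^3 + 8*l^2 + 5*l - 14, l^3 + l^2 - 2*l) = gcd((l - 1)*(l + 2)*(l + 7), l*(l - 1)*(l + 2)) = l^2 + l - 2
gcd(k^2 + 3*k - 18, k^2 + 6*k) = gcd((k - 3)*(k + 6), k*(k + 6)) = k + 6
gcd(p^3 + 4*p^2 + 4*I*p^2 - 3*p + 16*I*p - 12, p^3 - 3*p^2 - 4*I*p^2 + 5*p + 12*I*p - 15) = p + I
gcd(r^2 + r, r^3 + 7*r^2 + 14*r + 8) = r + 1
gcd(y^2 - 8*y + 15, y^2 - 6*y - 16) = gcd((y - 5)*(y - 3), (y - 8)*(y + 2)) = 1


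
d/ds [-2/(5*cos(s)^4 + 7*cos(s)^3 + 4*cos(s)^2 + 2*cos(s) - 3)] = -2*(23*cos(s) + 21*cos(2*s)/2 + 5*cos(3*s) + 25/2)*sin(s)/(5*cos(s)^4 + 7*cos(s)^3 + 4*cos(s)^2 + 2*cos(s) - 3)^2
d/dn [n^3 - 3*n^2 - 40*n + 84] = 3*n^2 - 6*n - 40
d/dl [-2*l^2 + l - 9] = 1 - 4*l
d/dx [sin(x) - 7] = cos(x)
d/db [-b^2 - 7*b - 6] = -2*b - 7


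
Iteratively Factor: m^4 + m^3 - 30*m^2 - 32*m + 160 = (m + 4)*(m^3 - 3*m^2 - 18*m + 40) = (m - 5)*(m + 4)*(m^2 + 2*m - 8) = (m - 5)*(m - 2)*(m + 4)*(m + 4)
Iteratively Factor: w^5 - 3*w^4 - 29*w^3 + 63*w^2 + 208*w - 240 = (w + 4)*(w^4 - 7*w^3 - w^2 + 67*w - 60) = (w - 1)*(w + 4)*(w^3 - 6*w^2 - 7*w + 60) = (w - 1)*(w + 3)*(w + 4)*(w^2 - 9*w + 20) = (w - 5)*(w - 1)*(w + 3)*(w + 4)*(w - 4)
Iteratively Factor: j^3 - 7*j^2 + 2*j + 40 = (j - 4)*(j^2 - 3*j - 10) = (j - 4)*(j + 2)*(j - 5)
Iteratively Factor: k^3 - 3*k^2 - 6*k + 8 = (k - 1)*(k^2 - 2*k - 8) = (k - 4)*(k - 1)*(k + 2)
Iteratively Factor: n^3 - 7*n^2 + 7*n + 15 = (n - 5)*(n^2 - 2*n - 3) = (n - 5)*(n - 3)*(n + 1)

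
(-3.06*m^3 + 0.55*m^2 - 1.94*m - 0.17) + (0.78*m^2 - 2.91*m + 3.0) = -3.06*m^3 + 1.33*m^2 - 4.85*m + 2.83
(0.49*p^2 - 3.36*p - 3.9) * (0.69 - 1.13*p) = -0.5537*p^3 + 4.1349*p^2 + 2.0886*p - 2.691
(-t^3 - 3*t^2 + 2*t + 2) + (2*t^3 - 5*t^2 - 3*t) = t^3 - 8*t^2 - t + 2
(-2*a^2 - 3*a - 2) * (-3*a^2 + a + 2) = 6*a^4 + 7*a^3 - a^2 - 8*a - 4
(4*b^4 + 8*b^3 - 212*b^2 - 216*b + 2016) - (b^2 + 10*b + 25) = 4*b^4 + 8*b^3 - 213*b^2 - 226*b + 1991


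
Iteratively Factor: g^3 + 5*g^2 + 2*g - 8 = (g - 1)*(g^2 + 6*g + 8) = (g - 1)*(g + 2)*(g + 4)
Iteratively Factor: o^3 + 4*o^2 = (o)*(o^2 + 4*o) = o*(o + 4)*(o)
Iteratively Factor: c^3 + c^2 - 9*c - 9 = (c + 1)*(c^2 - 9) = (c - 3)*(c + 1)*(c + 3)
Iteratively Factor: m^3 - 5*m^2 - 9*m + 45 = (m + 3)*(m^2 - 8*m + 15) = (m - 5)*(m + 3)*(m - 3)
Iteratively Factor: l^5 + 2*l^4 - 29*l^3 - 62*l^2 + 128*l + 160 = (l + 1)*(l^4 + l^3 - 30*l^2 - 32*l + 160) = (l - 2)*(l + 1)*(l^3 + 3*l^2 - 24*l - 80) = (l - 5)*(l - 2)*(l + 1)*(l^2 + 8*l + 16) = (l - 5)*(l - 2)*(l + 1)*(l + 4)*(l + 4)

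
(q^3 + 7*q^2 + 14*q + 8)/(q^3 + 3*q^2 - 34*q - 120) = (q^2 + 3*q + 2)/(q^2 - q - 30)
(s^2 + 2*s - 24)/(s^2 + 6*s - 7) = (s^2 + 2*s - 24)/(s^2 + 6*s - 7)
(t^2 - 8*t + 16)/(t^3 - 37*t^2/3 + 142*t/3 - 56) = 3*(t - 4)/(3*t^2 - 25*t + 42)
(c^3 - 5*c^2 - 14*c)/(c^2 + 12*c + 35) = c*(c^2 - 5*c - 14)/(c^2 + 12*c + 35)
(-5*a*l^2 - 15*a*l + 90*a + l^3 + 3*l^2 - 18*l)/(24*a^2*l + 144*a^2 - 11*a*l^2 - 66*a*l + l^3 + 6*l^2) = (-5*a*l + 15*a + l^2 - 3*l)/(24*a^2 - 11*a*l + l^2)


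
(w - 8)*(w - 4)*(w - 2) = w^3 - 14*w^2 + 56*w - 64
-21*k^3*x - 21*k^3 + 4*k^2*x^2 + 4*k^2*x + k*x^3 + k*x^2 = (-3*k + x)*(7*k + x)*(k*x + k)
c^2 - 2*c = c*(c - 2)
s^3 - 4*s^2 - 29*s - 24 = (s - 8)*(s + 1)*(s + 3)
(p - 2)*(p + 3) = p^2 + p - 6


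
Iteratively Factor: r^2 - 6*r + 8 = (r - 4)*(r - 2)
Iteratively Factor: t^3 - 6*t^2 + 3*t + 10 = (t + 1)*(t^2 - 7*t + 10) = (t - 5)*(t + 1)*(t - 2)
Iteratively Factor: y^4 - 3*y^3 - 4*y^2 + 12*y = (y - 3)*(y^3 - 4*y) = (y - 3)*(y + 2)*(y^2 - 2*y) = y*(y - 3)*(y + 2)*(y - 2)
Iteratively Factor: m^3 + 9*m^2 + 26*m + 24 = (m + 3)*(m^2 + 6*m + 8) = (m + 2)*(m + 3)*(m + 4)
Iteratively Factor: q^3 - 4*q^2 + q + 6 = (q - 2)*(q^2 - 2*q - 3) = (q - 2)*(q + 1)*(q - 3)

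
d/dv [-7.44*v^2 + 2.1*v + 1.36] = 2.1 - 14.88*v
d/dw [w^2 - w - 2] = 2*w - 1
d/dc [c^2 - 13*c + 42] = 2*c - 13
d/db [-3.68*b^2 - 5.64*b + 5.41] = -7.36*b - 5.64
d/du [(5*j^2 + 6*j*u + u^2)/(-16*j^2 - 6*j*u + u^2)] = 6*j*(-11*j^2 - 7*j*u - 2*u^2)/(256*j^4 + 192*j^3*u + 4*j^2*u^2 - 12*j*u^3 + u^4)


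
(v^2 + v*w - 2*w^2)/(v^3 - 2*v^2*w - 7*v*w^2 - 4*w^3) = (-v^2 - v*w + 2*w^2)/(-v^3 + 2*v^2*w + 7*v*w^2 + 4*w^3)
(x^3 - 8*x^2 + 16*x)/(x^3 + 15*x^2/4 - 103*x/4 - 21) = 4*x*(x - 4)/(4*x^2 + 31*x + 21)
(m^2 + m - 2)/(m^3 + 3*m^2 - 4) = 1/(m + 2)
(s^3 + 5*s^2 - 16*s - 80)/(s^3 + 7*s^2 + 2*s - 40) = (s - 4)/(s - 2)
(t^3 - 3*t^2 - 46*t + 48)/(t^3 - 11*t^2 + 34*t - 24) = (t^2 - 2*t - 48)/(t^2 - 10*t + 24)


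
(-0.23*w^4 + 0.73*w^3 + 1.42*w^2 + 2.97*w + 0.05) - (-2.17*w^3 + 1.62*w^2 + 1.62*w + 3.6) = -0.23*w^4 + 2.9*w^3 - 0.2*w^2 + 1.35*w - 3.55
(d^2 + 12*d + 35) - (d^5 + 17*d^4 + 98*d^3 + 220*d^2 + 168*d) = -d^5 - 17*d^4 - 98*d^3 - 219*d^2 - 156*d + 35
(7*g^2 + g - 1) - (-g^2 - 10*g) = 8*g^2 + 11*g - 1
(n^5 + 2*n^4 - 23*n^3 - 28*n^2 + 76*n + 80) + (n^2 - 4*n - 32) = n^5 + 2*n^4 - 23*n^3 - 27*n^2 + 72*n + 48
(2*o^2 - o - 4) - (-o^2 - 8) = 3*o^2 - o + 4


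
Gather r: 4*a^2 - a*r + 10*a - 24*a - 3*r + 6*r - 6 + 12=4*a^2 - 14*a + r*(3 - a) + 6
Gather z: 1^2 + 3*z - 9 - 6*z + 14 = 6 - 3*z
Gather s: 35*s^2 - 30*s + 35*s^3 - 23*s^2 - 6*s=35*s^3 + 12*s^2 - 36*s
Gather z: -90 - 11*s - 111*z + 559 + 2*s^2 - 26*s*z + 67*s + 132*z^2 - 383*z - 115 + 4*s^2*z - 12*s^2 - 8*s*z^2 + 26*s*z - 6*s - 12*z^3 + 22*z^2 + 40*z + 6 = -10*s^2 + 50*s - 12*z^3 + z^2*(154 - 8*s) + z*(4*s^2 - 454) + 360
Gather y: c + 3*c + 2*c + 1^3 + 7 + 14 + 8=6*c + 30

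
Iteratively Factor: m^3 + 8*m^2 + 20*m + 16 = (m + 2)*(m^2 + 6*m + 8) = (m + 2)^2*(m + 4)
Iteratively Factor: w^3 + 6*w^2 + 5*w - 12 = (w - 1)*(w^2 + 7*w + 12) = (w - 1)*(w + 4)*(w + 3)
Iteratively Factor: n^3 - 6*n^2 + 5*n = (n)*(n^2 - 6*n + 5) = n*(n - 5)*(n - 1)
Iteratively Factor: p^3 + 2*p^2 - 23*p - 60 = (p + 3)*(p^2 - p - 20) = (p - 5)*(p + 3)*(p + 4)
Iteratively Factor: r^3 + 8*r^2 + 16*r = (r + 4)*(r^2 + 4*r) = (r + 4)^2*(r)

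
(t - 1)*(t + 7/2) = t^2 + 5*t/2 - 7/2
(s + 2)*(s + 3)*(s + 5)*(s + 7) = s^4 + 17*s^3 + 101*s^2 + 247*s + 210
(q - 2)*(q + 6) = q^2 + 4*q - 12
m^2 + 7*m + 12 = (m + 3)*(m + 4)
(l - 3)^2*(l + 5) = l^3 - l^2 - 21*l + 45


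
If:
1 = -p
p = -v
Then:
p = -1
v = 1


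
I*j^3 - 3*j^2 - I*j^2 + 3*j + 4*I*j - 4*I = (j - 1)*(j + 4*I)*(I*j + 1)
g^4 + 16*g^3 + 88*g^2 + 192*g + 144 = (g + 2)^2*(g + 6)^2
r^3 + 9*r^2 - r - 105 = (r - 3)*(r + 5)*(r + 7)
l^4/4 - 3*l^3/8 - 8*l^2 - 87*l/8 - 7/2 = (l/4 + 1/4)*(l - 7)*(l + 1/2)*(l + 4)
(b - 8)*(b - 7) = b^2 - 15*b + 56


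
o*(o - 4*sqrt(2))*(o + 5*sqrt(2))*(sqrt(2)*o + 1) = sqrt(2)*o^4 + 3*o^3 - 39*sqrt(2)*o^2 - 40*o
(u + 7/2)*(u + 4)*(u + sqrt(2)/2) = u^3 + sqrt(2)*u^2/2 + 15*u^2/2 + 15*sqrt(2)*u/4 + 14*u + 7*sqrt(2)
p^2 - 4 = (p - 2)*(p + 2)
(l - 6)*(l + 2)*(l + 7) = l^3 + 3*l^2 - 40*l - 84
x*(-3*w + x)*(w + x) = -3*w^2*x - 2*w*x^2 + x^3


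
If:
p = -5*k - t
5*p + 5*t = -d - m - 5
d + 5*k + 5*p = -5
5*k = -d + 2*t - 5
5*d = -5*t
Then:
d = -25/18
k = -1/6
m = -70/9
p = -5/9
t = 25/18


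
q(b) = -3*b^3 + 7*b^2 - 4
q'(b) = -9*b^2 + 14*b = b*(14 - 9*b)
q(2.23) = -2.46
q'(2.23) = -13.54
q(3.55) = -50.00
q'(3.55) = -63.72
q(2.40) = -5.15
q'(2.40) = -18.24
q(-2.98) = 137.55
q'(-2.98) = -121.64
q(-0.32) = -3.18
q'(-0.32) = -5.40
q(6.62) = -567.58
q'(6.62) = -301.74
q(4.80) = -174.50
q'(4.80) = -140.16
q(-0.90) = 3.86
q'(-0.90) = -19.89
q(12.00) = -4180.00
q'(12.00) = -1128.00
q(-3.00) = 140.00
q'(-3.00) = -123.00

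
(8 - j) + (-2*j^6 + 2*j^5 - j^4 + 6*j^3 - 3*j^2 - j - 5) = -2*j^6 + 2*j^5 - j^4 + 6*j^3 - 3*j^2 - 2*j + 3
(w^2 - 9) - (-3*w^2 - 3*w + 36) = 4*w^2 + 3*w - 45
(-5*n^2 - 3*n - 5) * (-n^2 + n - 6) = 5*n^4 - 2*n^3 + 32*n^2 + 13*n + 30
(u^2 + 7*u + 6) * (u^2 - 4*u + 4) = u^4 + 3*u^3 - 18*u^2 + 4*u + 24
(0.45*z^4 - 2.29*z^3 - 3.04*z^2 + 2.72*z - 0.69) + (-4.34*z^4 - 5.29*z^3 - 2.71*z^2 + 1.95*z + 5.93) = -3.89*z^4 - 7.58*z^3 - 5.75*z^2 + 4.67*z + 5.24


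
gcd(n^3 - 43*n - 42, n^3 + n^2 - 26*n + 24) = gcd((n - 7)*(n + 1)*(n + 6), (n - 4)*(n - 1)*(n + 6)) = n + 6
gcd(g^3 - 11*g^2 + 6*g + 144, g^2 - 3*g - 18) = g^2 - 3*g - 18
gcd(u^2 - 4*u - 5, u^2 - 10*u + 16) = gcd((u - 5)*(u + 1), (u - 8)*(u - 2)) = 1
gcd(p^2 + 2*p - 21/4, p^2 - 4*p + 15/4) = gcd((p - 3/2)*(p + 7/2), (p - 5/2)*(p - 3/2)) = p - 3/2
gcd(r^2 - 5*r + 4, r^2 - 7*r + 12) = r - 4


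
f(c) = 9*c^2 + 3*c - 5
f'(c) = 18*c + 3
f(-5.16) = 219.15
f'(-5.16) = -89.88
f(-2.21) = 32.33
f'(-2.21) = -36.78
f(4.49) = 189.91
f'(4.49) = 83.82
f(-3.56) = 98.38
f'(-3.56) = -61.08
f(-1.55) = 11.97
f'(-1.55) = -24.90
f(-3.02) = 68.02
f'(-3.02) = -51.36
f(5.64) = 298.21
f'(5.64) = 104.52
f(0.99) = 6.79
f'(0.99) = 20.82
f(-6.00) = 301.00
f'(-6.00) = -105.00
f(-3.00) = 67.00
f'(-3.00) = -51.00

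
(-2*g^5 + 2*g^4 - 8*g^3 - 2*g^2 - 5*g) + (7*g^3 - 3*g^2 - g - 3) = -2*g^5 + 2*g^4 - g^3 - 5*g^2 - 6*g - 3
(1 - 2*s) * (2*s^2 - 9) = -4*s^3 + 2*s^2 + 18*s - 9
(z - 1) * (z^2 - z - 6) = z^3 - 2*z^2 - 5*z + 6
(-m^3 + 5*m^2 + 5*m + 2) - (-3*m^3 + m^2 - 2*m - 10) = 2*m^3 + 4*m^2 + 7*m + 12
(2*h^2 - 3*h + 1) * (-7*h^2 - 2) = -14*h^4 + 21*h^3 - 11*h^2 + 6*h - 2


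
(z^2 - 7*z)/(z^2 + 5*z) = (z - 7)/(z + 5)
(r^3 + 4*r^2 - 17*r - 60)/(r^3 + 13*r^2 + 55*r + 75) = (r - 4)/(r + 5)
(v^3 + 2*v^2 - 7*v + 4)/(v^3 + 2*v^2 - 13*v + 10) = (v^2 + 3*v - 4)/(v^2 + 3*v - 10)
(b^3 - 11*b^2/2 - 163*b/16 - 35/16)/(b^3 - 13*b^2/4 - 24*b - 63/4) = (16*b^2 + 24*b + 5)/(4*(4*b^2 + 15*b + 9))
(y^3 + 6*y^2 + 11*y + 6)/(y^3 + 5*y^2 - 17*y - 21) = (y^2 + 5*y + 6)/(y^2 + 4*y - 21)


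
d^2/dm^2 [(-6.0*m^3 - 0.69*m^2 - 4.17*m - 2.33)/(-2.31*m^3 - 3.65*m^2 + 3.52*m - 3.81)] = (-1.13686837721616e-13*m^7 - 93.8141820000001*m^6 + 426.232422*m^5 - 239.862546*m^4 + 407.768592*m^3 - 908.20878*m^2 - 128.015448*m + 124.8166)/(12.326391*m^9 + 58.430295*m^8 + 35.975709*m^7 - 68.454532*m^6 + 137.923962*m^5 + 102.071823*m^4 - 236.722915*m^3 + 300.573567*m^2 - 153.290016*m + 55.306341)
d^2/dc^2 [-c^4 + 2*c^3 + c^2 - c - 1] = -12*c^2 + 12*c + 2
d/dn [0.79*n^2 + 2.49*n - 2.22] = 1.58*n + 2.49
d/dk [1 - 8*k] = -8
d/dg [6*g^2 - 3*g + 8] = 12*g - 3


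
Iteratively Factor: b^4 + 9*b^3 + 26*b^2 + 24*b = (b + 4)*(b^3 + 5*b^2 + 6*b) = (b + 2)*(b + 4)*(b^2 + 3*b) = b*(b + 2)*(b + 4)*(b + 3)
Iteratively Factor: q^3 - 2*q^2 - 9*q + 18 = (q - 2)*(q^2 - 9) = (q - 3)*(q - 2)*(q + 3)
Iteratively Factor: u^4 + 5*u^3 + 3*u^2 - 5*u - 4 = (u + 4)*(u^3 + u^2 - u - 1) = (u + 1)*(u + 4)*(u^2 - 1) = (u + 1)^2*(u + 4)*(u - 1)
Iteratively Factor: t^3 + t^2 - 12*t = (t + 4)*(t^2 - 3*t) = t*(t + 4)*(t - 3)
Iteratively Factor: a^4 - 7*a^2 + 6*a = (a - 2)*(a^3 + 2*a^2 - 3*a) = a*(a - 2)*(a^2 + 2*a - 3) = a*(a - 2)*(a - 1)*(a + 3)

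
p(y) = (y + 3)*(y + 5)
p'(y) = 2*y + 8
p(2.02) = 35.24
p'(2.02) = 12.04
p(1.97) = 34.64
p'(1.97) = 11.94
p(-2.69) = 0.72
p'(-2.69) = 2.62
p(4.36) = 68.89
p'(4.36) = 16.72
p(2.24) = 37.94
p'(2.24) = 12.48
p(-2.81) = 0.42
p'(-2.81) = 2.38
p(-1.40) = 5.76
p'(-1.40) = 5.20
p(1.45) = 28.70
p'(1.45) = 10.90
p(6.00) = 99.00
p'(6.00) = 20.00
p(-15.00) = 120.00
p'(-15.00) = -22.00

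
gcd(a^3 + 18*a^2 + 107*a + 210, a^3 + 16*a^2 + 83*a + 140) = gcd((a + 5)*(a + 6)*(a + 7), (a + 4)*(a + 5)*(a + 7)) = a^2 + 12*a + 35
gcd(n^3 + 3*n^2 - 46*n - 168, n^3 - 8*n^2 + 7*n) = n - 7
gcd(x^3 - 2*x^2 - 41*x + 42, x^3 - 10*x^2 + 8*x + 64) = 1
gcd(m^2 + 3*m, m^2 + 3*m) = m^2 + 3*m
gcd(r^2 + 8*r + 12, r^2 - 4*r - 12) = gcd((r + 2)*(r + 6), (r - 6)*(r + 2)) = r + 2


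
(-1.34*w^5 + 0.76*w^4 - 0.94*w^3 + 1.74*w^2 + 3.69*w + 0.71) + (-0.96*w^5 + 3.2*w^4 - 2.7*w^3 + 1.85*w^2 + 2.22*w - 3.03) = -2.3*w^5 + 3.96*w^4 - 3.64*w^3 + 3.59*w^2 + 5.91*w - 2.32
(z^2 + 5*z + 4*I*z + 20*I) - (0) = z^2 + 5*z + 4*I*z + 20*I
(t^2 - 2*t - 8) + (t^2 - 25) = 2*t^2 - 2*t - 33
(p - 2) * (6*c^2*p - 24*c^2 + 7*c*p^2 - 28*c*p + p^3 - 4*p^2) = 6*c^2*p^2 - 36*c^2*p + 48*c^2 + 7*c*p^3 - 42*c*p^2 + 56*c*p + p^4 - 6*p^3 + 8*p^2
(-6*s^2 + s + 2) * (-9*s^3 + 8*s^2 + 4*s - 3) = 54*s^5 - 57*s^4 - 34*s^3 + 38*s^2 + 5*s - 6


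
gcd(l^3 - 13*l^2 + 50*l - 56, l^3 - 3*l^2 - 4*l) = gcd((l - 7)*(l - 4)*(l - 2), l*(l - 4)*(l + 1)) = l - 4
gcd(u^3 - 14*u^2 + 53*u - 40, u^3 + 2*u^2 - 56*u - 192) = u - 8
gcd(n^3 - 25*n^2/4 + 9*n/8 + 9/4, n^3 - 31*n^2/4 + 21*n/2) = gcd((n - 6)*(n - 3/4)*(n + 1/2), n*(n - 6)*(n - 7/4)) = n - 6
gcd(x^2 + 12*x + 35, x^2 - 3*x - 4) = 1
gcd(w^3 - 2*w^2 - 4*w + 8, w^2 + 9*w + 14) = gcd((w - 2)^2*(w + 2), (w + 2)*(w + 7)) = w + 2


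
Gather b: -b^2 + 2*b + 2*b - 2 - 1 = -b^2 + 4*b - 3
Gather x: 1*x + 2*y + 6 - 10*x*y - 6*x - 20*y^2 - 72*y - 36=x*(-10*y - 5) - 20*y^2 - 70*y - 30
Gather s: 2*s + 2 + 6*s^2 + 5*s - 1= 6*s^2 + 7*s + 1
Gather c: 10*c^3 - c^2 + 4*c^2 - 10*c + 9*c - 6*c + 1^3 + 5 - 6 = 10*c^3 + 3*c^2 - 7*c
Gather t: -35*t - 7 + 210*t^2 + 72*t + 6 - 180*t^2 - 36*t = 30*t^2 + t - 1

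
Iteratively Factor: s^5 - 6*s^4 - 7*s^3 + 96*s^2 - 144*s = (s)*(s^4 - 6*s^3 - 7*s^2 + 96*s - 144) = s*(s + 4)*(s^3 - 10*s^2 + 33*s - 36) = s*(s - 4)*(s + 4)*(s^2 - 6*s + 9) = s*(s - 4)*(s - 3)*(s + 4)*(s - 3)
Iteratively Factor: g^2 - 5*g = (g)*(g - 5)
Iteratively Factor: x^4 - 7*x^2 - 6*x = (x)*(x^3 - 7*x - 6) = x*(x - 3)*(x^2 + 3*x + 2) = x*(x - 3)*(x + 2)*(x + 1)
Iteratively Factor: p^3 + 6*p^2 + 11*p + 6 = (p + 2)*(p^2 + 4*p + 3) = (p + 1)*(p + 2)*(p + 3)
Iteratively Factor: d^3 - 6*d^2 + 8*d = (d - 2)*(d^2 - 4*d) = d*(d - 2)*(d - 4)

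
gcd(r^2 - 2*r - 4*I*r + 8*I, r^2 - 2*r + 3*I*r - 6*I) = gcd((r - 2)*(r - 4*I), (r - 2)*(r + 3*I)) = r - 2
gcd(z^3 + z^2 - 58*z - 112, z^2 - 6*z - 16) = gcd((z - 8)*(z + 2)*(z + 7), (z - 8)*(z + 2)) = z^2 - 6*z - 16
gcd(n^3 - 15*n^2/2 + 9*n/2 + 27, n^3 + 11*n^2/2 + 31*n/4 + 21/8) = n + 3/2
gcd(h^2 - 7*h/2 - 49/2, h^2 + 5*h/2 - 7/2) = h + 7/2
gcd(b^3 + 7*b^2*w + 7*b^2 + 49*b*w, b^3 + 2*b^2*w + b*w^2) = b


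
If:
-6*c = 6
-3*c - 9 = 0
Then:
No Solution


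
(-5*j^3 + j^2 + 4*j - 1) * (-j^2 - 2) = 5*j^5 - j^4 + 6*j^3 - j^2 - 8*j + 2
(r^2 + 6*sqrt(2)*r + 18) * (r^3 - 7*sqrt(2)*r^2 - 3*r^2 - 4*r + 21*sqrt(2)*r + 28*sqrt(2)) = r^5 - 3*r^4 - sqrt(2)*r^4 - 70*r^3 + 3*sqrt(2)*r^3 - 122*sqrt(2)*r^2 + 198*r^2 + 264*r + 378*sqrt(2)*r + 504*sqrt(2)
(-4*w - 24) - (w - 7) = -5*w - 17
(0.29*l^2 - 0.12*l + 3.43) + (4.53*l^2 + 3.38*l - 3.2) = 4.82*l^2 + 3.26*l + 0.23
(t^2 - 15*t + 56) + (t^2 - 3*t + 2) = 2*t^2 - 18*t + 58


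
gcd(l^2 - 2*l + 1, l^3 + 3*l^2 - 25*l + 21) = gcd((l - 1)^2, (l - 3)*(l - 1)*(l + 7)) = l - 1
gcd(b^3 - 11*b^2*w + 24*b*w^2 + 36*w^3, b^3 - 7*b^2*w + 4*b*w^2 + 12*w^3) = -b^2 + 5*b*w + 6*w^2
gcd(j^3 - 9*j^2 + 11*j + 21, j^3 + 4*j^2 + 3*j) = j + 1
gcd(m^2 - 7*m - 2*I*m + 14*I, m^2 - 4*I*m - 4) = m - 2*I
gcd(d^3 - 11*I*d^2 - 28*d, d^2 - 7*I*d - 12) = d - 4*I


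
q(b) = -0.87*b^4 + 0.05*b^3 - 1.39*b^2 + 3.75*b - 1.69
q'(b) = -3.48*b^3 + 0.15*b^2 - 2.78*b + 3.75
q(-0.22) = -2.58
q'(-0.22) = 4.41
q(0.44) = -0.34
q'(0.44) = 2.26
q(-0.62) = -4.69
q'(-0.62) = 6.36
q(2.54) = -36.53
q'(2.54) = -59.37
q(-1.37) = -12.63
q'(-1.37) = 16.79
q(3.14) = -86.65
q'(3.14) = -111.24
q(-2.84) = -81.29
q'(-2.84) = 92.57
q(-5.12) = -661.90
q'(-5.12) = 488.99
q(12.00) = -18110.77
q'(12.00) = -6021.45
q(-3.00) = -97.27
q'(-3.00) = 107.40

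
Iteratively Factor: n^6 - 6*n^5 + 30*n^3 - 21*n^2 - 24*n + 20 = (n - 1)*(n^5 - 5*n^4 - 5*n^3 + 25*n^2 + 4*n - 20) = (n - 5)*(n - 1)*(n^4 - 5*n^2 + 4) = (n - 5)*(n - 1)^2*(n^3 + n^2 - 4*n - 4) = (n - 5)*(n - 2)*(n - 1)^2*(n^2 + 3*n + 2) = (n - 5)*(n - 2)*(n - 1)^2*(n + 1)*(n + 2)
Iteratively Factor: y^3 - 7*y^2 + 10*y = (y - 5)*(y^2 - 2*y) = y*(y - 5)*(y - 2)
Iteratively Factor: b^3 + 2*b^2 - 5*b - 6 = (b - 2)*(b^2 + 4*b + 3) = (b - 2)*(b + 3)*(b + 1)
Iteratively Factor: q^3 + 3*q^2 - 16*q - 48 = (q - 4)*(q^2 + 7*q + 12) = (q - 4)*(q + 3)*(q + 4)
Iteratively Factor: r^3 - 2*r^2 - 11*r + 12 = (r + 3)*(r^2 - 5*r + 4) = (r - 1)*(r + 3)*(r - 4)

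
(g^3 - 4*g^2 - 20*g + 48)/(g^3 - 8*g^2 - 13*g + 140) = (g^2 - 8*g + 12)/(g^2 - 12*g + 35)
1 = 1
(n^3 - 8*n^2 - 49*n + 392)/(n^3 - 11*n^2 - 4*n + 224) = (n + 7)/(n + 4)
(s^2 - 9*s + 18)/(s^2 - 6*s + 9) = (s - 6)/(s - 3)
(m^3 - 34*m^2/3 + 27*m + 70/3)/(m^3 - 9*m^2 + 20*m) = (3*m^2 - 19*m - 14)/(3*m*(m - 4))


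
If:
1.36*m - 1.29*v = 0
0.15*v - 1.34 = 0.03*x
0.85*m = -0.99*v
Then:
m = 0.00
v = 0.00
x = -44.67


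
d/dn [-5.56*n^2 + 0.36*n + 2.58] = 0.36 - 11.12*n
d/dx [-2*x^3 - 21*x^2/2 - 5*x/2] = -6*x^2 - 21*x - 5/2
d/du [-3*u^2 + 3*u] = 3 - 6*u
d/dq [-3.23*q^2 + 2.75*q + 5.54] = 2.75 - 6.46*q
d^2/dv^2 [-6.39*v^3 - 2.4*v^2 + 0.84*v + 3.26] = -38.34*v - 4.8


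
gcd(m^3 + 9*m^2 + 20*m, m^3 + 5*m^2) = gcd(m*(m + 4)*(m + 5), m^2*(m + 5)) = m^2 + 5*m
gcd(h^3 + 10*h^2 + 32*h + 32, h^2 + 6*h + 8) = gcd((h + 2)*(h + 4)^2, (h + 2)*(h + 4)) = h^2 + 6*h + 8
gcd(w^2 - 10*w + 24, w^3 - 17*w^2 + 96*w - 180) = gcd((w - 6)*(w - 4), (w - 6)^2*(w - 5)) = w - 6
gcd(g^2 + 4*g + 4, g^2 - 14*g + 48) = 1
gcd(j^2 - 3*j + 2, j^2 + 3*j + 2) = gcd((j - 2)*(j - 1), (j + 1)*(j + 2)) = 1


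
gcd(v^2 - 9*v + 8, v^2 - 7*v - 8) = v - 8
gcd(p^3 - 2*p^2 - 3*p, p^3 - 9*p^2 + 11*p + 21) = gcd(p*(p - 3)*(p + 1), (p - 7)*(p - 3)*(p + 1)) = p^2 - 2*p - 3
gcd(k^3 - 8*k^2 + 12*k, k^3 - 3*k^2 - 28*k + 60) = k^2 - 8*k + 12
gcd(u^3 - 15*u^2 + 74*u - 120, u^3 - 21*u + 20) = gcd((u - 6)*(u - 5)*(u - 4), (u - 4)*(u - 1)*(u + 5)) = u - 4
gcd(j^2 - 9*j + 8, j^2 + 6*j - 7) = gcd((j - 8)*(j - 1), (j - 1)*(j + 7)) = j - 1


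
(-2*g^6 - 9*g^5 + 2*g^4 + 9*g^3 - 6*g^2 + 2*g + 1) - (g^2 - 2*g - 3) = -2*g^6 - 9*g^5 + 2*g^4 + 9*g^3 - 7*g^2 + 4*g + 4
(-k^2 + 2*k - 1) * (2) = -2*k^2 + 4*k - 2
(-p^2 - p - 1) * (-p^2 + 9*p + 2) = p^4 - 8*p^3 - 10*p^2 - 11*p - 2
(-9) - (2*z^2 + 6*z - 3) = -2*z^2 - 6*z - 6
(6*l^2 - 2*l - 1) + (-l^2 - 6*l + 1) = 5*l^2 - 8*l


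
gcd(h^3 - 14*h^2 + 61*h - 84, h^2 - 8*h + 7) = h - 7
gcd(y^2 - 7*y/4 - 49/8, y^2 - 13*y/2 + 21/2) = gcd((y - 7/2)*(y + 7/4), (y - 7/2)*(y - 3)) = y - 7/2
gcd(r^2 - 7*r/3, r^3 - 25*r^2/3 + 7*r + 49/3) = r - 7/3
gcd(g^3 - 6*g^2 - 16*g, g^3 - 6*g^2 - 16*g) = g^3 - 6*g^2 - 16*g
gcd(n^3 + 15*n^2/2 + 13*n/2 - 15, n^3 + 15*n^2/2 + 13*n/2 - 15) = n^3 + 15*n^2/2 + 13*n/2 - 15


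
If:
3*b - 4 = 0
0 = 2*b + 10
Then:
No Solution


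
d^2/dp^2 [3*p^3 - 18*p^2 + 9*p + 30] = 18*p - 36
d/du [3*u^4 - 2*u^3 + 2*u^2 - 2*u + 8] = 12*u^3 - 6*u^2 + 4*u - 2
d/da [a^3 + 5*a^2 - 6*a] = 3*a^2 + 10*a - 6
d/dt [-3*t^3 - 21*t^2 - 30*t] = -9*t^2 - 42*t - 30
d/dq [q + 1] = 1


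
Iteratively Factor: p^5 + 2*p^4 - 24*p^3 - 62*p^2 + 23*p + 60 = (p + 1)*(p^4 + p^3 - 25*p^2 - 37*p + 60) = (p - 5)*(p + 1)*(p^3 + 6*p^2 + 5*p - 12) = (p - 5)*(p - 1)*(p + 1)*(p^2 + 7*p + 12) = (p - 5)*(p - 1)*(p + 1)*(p + 4)*(p + 3)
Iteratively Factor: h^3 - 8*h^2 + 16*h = (h - 4)*(h^2 - 4*h) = (h - 4)^2*(h)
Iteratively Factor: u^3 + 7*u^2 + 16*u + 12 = (u + 2)*(u^2 + 5*u + 6) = (u + 2)*(u + 3)*(u + 2)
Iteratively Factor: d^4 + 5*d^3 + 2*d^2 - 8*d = (d + 4)*(d^3 + d^2 - 2*d) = d*(d + 4)*(d^2 + d - 2) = d*(d - 1)*(d + 4)*(d + 2)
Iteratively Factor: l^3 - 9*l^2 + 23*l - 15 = (l - 3)*(l^2 - 6*l + 5) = (l - 5)*(l - 3)*(l - 1)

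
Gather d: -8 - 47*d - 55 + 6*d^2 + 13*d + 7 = 6*d^2 - 34*d - 56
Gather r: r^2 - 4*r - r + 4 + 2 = r^2 - 5*r + 6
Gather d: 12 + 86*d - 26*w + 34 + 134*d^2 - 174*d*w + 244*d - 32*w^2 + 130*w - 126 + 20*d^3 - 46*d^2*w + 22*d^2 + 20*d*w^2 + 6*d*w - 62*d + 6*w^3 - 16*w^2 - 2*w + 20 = 20*d^3 + d^2*(156 - 46*w) + d*(20*w^2 - 168*w + 268) + 6*w^3 - 48*w^2 + 102*w - 60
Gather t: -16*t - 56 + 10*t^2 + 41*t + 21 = 10*t^2 + 25*t - 35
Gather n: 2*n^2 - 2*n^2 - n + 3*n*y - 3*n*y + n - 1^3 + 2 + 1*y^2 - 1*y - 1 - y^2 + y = 0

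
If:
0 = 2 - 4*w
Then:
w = 1/2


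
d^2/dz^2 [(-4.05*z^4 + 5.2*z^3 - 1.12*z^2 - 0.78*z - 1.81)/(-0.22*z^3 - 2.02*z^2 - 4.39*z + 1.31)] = (-4.44089209850063e-16*z^8 + 29.9584359999999*z^6 + 252.850272*z^5 + 382.666554*z^4 - 598.224936*z^3 + 338.112288*z^2 + 58.276056*z + 92.159714)/(0.010648*z^9 + 0.293304*z^8 + 3.330492*z^7 + 19.757692*z^6 + 62.96547*z^5 + 93.161766*z^4 + 16.036237*z^3 - 65.339787*z^2 + 22.601037*z - 2.248091)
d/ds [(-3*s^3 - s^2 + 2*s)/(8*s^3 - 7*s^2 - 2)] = (29*s^4 - 32*s^3 + 32*s^2 + 4*s - 4)/(64*s^6 - 112*s^5 + 49*s^4 - 32*s^3 + 28*s^2 + 4)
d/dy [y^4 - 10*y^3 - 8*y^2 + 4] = 2*y*(2*y^2 - 15*y - 8)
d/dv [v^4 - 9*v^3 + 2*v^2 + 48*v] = 4*v^3 - 27*v^2 + 4*v + 48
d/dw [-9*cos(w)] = 9*sin(w)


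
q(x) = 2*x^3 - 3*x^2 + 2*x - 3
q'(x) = 6*x^2 - 6*x + 2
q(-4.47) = -250.51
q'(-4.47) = 148.71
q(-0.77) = -7.23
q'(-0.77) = 10.18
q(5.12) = 197.03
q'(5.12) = 128.57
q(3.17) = 36.90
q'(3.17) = 43.27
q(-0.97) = -9.59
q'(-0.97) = 13.47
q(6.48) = 428.18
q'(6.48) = 215.06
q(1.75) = 2.03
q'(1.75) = 9.88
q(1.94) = 4.19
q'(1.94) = 12.94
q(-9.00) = -1722.00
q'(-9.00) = 542.00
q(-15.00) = -7458.00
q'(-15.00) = 1442.00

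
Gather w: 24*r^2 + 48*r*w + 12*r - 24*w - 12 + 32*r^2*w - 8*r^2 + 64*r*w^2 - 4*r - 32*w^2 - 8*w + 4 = 16*r^2 + 8*r + w^2*(64*r - 32) + w*(32*r^2 + 48*r - 32) - 8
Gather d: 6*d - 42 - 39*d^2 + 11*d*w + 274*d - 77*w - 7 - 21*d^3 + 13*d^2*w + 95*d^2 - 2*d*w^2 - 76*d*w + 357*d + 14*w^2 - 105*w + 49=-21*d^3 + d^2*(13*w + 56) + d*(-2*w^2 - 65*w + 637) + 14*w^2 - 182*w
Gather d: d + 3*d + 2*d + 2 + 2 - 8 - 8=6*d - 12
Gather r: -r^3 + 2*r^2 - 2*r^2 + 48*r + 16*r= -r^3 + 64*r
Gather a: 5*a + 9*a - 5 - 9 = 14*a - 14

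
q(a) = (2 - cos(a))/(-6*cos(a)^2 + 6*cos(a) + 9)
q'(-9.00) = -9.41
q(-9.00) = -2.01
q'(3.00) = 0.90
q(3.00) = -1.06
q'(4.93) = -0.16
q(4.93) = 0.18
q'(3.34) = -1.41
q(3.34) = -1.13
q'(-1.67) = -0.33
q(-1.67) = 0.25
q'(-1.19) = -0.11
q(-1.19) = 0.16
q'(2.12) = 1.67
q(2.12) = 0.60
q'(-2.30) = -5.41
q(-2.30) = 1.14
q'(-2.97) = -1.15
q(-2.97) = -1.09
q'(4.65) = -0.30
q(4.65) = 0.24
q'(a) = (2 - cos(a))*(-12*sin(a)*cos(a) + 6*sin(a))/(-6*cos(a)^2 + 6*cos(a) + 9)^2 + sin(a)/(-6*cos(a)^2 + 6*cos(a) + 9)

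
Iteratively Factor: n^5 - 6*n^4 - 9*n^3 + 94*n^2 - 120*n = (n + 4)*(n^4 - 10*n^3 + 31*n^2 - 30*n) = (n - 2)*(n + 4)*(n^3 - 8*n^2 + 15*n) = n*(n - 2)*(n + 4)*(n^2 - 8*n + 15) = n*(n - 3)*(n - 2)*(n + 4)*(n - 5)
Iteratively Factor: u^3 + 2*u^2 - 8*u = (u + 4)*(u^2 - 2*u) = (u - 2)*(u + 4)*(u)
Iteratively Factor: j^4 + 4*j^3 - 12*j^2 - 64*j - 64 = (j + 2)*(j^3 + 2*j^2 - 16*j - 32) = (j - 4)*(j + 2)*(j^2 + 6*j + 8) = (j - 4)*(j + 2)*(j + 4)*(j + 2)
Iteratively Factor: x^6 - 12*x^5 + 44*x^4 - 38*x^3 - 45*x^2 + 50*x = (x - 2)*(x^5 - 10*x^4 + 24*x^3 + 10*x^2 - 25*x) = (x - 2)*(x - 1)*(x^4 - 9*x^3 + 15*x^2 + 25*x) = x*(x - 2)*(x - 1)*(x^3 - 9*x^2 + 15*x + 25) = x*(x - 5)*(x - 2)*(x - 1)*(x^2 - 4*x - 5) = x*(x - 5)^2*(x - 2)*(x - 1)*(x + 1)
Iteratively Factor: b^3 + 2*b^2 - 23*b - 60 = (b - 5)*(b^2 + 7*b + 12) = (b - 5)*(b + 3)*(b + 4)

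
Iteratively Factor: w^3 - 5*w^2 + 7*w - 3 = (w - 3)*(w^2 - 2*w + 1) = (w - 3)*(w - 1)*(w - 1)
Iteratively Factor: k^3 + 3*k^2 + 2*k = (k)*(k^2 + 3*k + 2) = k*(k + 2)*(k + 1)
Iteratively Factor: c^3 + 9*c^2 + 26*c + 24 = (c + 2)*(c^2 + 7*c + 12) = (c + 2)*(c + 4)*(c + 3)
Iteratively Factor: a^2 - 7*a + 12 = (a - 4)*(a - 3)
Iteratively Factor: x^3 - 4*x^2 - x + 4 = (x - 1)*(x^2 - 3*x - 4) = (x - 1)*(x + 1)*(x - 4)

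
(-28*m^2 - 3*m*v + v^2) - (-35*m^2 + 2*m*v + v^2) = 7*m^2 - 5*m*v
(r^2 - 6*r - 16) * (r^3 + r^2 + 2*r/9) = r^5 - 5*r^4 - 196*r^3/9 - 52*r^2/3 - 32*r/9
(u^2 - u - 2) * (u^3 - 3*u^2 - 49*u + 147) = u^5 - 4*u^4 - 48*u^3 + 202*u^2 - 49*u - 294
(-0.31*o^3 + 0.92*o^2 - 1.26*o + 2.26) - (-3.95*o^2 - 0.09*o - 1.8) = -0.31*o^3 + 4.87*o^2 - 1.17*o + 4.06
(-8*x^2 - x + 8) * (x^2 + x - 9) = -8*x^4 - 9*x^3 + 79*x^2 + 17*x - 72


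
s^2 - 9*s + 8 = (s - 8)*(s - 1)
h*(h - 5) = h^2 - 5*h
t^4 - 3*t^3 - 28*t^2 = t^2*(t - 7)*(t + 4)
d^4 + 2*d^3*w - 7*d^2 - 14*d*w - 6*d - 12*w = (d - 3)*(d + 1)*(d + 2)*(d + 2*w)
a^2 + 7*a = a*(a + 7)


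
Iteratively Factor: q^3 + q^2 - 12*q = (q)*(q^2 + q - 12) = q*(q - 3)*(q + 4)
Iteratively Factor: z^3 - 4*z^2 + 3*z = (z - 3)*(z^2 - z) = z*(z - 3)*(z - 1)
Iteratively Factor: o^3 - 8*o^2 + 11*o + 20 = (o + 1)*(o^2 - 9*o + 20) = (o - 5)*(o + 1)*(o - 4)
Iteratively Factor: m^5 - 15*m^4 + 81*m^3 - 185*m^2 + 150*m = (m - 2)*(m^4 - 13*m^3 + 55*m^2 - 75*m) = (m - 5)*(m - 2)*(m^3 - 8*m^2 + 15*m) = (m - 5)*(m - 3)*(m - 2)*(m^2 - 5*m) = (m - 5)^2*(m - 3)*(m - 2)*(m)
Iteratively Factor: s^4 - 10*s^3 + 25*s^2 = (s)*(s^3 - 10*s^2 + 25*s) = s*(s - 5)*(s^2 - 5*s) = s^2*(s - 5)*(s - 5)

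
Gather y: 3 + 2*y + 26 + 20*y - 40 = 22*y - 11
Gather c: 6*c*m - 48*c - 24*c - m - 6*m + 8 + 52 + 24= c*(6*m - 72) - 7*m + 84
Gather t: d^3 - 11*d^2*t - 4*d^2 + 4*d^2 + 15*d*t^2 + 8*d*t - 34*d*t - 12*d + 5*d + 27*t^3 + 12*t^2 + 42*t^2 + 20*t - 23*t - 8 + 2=d^3 - 7*d + 27*t^3 + t^2*(15*d + 54) + t*(-11*d^2 - 26*d - 3) - 6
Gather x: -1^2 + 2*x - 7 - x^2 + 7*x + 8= -x^2 + 9*x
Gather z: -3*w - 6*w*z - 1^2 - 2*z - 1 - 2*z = -3*w + z*(-6*w - 4) - 2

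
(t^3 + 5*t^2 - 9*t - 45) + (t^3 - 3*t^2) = 2*t^3 + 2*t^2 - 9*t - 45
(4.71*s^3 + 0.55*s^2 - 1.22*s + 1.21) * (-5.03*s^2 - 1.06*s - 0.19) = -23.6913*s^5 - 7.7591*s^4 + 4.6587*s^3 - 4.8976*s^2 - 1.0508*s - 0.2299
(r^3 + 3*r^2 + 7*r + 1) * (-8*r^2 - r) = -8*r^5 - 25*r^4 - 59*r^3 - 15*r^2 - r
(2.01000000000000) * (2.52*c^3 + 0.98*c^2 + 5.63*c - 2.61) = 5.0652*c^3 + 1.9698*c^2 + 11.3163*c - 5.2461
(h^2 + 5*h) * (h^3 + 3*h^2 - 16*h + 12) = h^5 + 8*h^4 - h^3 - 68*h^2 + 60*h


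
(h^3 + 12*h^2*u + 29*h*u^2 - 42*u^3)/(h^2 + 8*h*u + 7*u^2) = (h^2 + 5*h*u - 6*u^2)/(h + u)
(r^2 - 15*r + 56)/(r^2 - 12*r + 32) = (r - 7)/(r - 4)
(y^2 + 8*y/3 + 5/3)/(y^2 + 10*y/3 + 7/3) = (3*y + 5)/(3*y + 7)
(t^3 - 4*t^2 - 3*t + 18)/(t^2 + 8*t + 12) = (t^2 - 6*t + 9)/(t + 6)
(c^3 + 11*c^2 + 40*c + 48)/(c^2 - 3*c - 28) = (c^2 + 7*c + 12)/(c - 7)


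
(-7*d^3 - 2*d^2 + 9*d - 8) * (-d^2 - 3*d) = 7*d^5 + 23*d^4 - 3*d^3 - 19*d^2 + 24*d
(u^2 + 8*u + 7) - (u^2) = 8*u + 7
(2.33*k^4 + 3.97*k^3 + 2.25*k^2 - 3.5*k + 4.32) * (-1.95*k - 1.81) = -4.5435*k^5 - 11.9588*k^4 - 11.5732*k^3 + 2.7525*k^2 - 2.089*k - 7.8192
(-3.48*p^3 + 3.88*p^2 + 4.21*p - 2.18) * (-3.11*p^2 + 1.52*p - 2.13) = 10.8228*p^5 - 17.3564*p^4 + 0.216899999999999*p^3 + 4.9146*p^2 - 12.2809*p + 4.6434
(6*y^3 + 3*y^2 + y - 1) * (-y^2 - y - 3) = -6*y^5 - 9*y^4 - 22*y^3 - 9*y^2 - 2*y + 3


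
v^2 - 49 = (v - 7)*(v + 7)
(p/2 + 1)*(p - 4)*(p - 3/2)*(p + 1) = p^4/2 - 5*p^3/4 - 17*p^2/4 + 7*p/2 + 6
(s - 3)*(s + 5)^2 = s^3 + 7*s^2 - 5*s - 75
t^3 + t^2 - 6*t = t*(t - 2)*(t + 3)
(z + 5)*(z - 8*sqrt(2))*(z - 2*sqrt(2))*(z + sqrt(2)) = z^4 - 9*sqrt(2)*z^3 + 5*z^3 - 45*sqrt(2)*z^2 + 12*z^2 + 32*sqrt(2)*z + 60*z + 160*sqrt(2)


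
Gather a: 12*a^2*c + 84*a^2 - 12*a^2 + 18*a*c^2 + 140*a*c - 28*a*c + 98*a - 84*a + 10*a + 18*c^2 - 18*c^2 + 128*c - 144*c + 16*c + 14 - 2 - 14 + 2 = a^2*(12*c + 72) + a*(18*c^2 + 112*c + 24)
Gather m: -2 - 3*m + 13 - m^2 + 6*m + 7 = -m^2 + 3*m + 18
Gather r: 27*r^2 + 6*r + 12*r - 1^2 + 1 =27*r^2 + 18*r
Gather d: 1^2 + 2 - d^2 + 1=4 - d^2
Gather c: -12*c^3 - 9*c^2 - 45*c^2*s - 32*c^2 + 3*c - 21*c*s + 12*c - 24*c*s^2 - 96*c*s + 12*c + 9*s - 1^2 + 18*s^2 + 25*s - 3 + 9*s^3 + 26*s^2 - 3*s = -12*c^3 + c^2*(-45*s - 41) + c*(-24*s^2 - 117*s + 27) + 9*s^3 + 44*s^2 + 31*s - 4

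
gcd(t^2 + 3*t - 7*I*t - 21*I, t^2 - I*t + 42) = t - 7*I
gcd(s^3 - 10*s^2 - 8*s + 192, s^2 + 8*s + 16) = s + 4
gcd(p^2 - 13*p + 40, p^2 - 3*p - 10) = p - 5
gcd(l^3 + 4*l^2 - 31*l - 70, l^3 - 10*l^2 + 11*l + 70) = l^2 - 3*l - 10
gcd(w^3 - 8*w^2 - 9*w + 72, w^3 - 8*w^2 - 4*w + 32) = w - 8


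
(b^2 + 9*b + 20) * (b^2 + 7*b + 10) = b^4 + 16*b^3 + 93*b^2 + 230*b + 200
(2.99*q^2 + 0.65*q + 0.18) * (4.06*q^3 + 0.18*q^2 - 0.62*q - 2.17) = 12.1394*q^5 + 3.1772*q^4 - 1.006*q^3 - 6.8589*q^2 - 1.5221*q - 0.3906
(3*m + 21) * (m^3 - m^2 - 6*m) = 3*m^4 + 18*m^3 - 39*m^2 - 126*m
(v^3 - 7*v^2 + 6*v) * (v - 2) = v^4 - 9*v^3 + 20*v^2 - 12*v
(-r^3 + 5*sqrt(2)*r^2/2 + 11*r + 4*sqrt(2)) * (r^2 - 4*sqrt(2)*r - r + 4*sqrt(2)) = -r^5 + r^4 + 13*sqrt(2)*r^4/2 - 13*sqrt(2)*r^3/2 - 9*r^3 - 40*sqrt(2)*r^2 + 9*r^2 - 32*r + 40*sqrt(2)*r + 32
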